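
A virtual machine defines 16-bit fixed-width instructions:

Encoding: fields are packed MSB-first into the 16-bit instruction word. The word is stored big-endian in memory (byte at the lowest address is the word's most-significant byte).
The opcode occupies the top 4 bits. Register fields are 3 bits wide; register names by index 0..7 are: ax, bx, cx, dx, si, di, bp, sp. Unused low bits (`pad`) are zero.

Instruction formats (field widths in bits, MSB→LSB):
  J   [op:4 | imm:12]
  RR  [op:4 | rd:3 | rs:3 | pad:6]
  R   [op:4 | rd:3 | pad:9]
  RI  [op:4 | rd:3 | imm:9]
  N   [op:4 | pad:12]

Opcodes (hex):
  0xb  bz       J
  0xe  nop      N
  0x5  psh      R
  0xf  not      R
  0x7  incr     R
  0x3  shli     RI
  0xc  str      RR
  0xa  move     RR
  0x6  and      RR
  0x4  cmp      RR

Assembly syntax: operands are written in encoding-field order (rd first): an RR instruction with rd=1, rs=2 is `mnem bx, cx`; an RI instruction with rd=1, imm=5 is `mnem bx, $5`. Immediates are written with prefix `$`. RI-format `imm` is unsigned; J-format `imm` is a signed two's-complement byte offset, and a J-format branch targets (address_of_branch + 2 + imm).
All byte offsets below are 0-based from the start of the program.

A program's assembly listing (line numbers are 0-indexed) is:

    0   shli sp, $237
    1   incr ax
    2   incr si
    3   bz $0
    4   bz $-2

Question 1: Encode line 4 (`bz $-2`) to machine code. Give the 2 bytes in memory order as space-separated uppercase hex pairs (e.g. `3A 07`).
line 4 (bz): pack op=0xb:4|imm=-2:12 = 0xbffe; big→ bf fe

BF FE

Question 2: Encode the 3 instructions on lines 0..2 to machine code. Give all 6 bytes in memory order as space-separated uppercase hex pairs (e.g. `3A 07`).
L0: shli op=0x3:4|rd=7:3|imm=237:9 ⇒ 0x3eed ⇒ big 3e ed
L1: incr op=0x7:4|rd=0:3|pad=0:9 ⇒ 0x7000 ⇒ big 70 00
L2: incr op=0x7:4|rd=4:3|pad=0:9 ⇒ 0x7800 ⇒ big 78 00

3E ED 70 00 78 00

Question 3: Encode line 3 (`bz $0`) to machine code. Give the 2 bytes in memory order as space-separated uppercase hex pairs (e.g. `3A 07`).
3. bz fields op=0xb:4|imm=0:12 → word b000h → b0 00

B0 00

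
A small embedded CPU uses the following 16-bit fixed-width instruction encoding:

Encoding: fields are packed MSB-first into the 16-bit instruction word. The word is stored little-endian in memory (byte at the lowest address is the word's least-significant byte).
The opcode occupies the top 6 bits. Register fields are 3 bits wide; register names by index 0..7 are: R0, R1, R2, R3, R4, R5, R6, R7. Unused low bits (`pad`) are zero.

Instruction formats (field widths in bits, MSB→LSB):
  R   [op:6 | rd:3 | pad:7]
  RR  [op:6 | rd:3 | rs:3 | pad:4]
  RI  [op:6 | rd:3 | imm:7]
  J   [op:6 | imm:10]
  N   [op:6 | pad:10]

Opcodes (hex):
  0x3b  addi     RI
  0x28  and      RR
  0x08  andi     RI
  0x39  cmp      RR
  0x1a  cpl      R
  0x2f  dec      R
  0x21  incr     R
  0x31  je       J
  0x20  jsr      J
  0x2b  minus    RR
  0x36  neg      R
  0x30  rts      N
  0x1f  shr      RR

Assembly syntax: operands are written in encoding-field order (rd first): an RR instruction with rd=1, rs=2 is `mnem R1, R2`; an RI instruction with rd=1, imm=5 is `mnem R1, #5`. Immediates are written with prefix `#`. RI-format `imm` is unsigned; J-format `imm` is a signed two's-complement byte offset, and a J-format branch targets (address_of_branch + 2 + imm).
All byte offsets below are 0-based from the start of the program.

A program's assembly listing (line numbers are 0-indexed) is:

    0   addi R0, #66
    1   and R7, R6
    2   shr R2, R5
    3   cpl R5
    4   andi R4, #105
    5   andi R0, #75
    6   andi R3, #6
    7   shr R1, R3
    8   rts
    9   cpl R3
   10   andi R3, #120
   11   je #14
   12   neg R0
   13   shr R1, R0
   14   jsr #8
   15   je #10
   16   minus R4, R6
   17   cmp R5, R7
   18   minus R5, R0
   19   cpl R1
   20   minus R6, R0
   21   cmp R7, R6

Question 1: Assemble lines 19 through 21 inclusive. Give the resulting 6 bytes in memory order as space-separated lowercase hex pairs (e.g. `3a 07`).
L19: cpl op=0x1a:6|rd=1:3|pad=0:7 ⇒ 0x6880 ⇒ little 80 68
L20: minus op=0x2b:6|rd=6:3|rs=0:3|pad=0:4 ⇒ 0xaf00 ⇒ little 00 af
L21: cmp op=0x39:6|rd=7:3|rs=6:3|pad=0:4 ⇒ 0xe7e0 ⇒ little e0 e7

80 68 00 af e0 e7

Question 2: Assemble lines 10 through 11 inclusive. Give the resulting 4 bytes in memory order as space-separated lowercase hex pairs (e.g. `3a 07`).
f8 21 0e c4

L10: andi op=0x8:6|rd=3:3|imm=120:7 ⇒ 0x21f8 ⇒ little f8 21
L11: je op=0x31:6|imm=14:10 ⇒ 0xc40e ⇒ little 0e c4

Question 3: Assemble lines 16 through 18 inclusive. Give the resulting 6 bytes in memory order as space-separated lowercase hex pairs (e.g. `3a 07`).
16. minus fields op=0x2b:6|rd=4:3|rs=6:3|pad=0:4 → word ae60h → 60 ae
17. cmp fields op=0x39:6|rd=5:3|rs=7:3|pad=0:4 → word e6f0h → f0 e6
18. minus fields op=0x2b:6|rd=5:3|rs=0:3|pad=0:4 → word ae80h → 80 ae

60 ae f0 e6 80 ae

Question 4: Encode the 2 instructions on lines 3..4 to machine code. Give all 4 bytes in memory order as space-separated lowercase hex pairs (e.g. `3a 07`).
80 6a 69 22

3. cpl fields op=0x1a:6|rd=5:3|pad=0:7 → word 6a80h → 80 6a
4. andi fields op=0x8:6|rd=4:3|imm=105:7 → word 2269h → 69 22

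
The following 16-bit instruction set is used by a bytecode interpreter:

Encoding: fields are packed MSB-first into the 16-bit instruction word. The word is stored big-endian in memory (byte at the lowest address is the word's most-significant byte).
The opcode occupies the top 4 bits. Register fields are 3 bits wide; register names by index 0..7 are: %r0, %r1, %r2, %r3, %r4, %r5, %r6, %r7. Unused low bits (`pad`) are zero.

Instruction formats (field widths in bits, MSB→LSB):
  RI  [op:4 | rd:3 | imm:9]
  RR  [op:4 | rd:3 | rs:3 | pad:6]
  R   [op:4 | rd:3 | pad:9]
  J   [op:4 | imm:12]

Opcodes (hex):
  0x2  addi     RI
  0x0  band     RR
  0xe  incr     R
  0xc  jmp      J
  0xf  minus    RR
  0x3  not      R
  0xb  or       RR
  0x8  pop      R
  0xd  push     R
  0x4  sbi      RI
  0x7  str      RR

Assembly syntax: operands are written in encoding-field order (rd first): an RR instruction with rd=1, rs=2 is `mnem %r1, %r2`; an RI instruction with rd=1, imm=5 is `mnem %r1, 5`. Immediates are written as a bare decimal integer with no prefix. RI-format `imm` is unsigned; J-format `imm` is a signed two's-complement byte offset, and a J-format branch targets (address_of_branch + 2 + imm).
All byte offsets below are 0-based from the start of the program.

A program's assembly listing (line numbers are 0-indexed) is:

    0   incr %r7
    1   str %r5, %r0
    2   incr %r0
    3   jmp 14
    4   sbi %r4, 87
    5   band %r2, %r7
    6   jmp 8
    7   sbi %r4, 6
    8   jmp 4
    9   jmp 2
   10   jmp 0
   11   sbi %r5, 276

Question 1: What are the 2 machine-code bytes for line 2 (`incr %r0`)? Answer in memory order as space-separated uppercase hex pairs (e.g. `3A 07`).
E0 00

L2: incr op=0xe:4|rd=0:3|pad=0:9 ⇒ 0xe000 ⇒ big e0 00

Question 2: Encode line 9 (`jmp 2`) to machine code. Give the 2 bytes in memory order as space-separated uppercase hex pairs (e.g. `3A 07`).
line 9 (jmp): pack op=0xc:4|imm=2:12 = 0xc002; big→ c0 02

C0 02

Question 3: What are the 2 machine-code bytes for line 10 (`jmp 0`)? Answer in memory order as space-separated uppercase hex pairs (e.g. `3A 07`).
C0 00

10. jmp fields op=0xc:4|imm=0:12 → word c000h → c0 00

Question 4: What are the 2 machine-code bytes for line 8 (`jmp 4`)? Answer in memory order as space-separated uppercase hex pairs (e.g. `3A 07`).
L8: jmp op=0xc:4|imm=4:12 ⇒ 0xc004 ⇒ big c0 04

C0 04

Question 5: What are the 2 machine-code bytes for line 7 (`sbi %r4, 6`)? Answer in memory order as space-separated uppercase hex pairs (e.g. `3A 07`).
7. sbi fields op=0x4:4|rd=4:3|imm=6:9 → word 4806h → 48 06

48 06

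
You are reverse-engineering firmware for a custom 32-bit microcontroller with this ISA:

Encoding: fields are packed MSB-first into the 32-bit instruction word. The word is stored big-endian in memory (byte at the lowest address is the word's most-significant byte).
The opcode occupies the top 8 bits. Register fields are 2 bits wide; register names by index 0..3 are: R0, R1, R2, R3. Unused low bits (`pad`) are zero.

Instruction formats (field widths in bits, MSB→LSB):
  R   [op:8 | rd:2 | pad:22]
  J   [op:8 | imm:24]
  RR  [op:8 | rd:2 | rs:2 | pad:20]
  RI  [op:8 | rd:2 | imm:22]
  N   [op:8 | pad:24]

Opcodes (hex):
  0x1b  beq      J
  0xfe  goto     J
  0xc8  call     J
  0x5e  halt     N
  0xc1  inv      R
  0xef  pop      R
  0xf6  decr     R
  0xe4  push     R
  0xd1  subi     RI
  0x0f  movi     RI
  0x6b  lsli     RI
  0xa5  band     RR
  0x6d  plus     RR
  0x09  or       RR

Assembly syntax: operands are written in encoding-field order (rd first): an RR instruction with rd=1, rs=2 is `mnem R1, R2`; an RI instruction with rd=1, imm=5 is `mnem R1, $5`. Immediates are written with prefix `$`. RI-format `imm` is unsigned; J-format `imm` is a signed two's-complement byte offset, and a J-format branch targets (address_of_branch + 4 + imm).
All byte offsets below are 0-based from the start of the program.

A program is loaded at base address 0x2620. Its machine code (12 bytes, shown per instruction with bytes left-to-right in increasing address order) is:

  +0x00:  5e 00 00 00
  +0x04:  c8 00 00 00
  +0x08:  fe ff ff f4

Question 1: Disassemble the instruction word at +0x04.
+0x04: c8 00 00 00 ⇒ word 0xc8000000 (big)
  top 8b → 0xc8 → call [J]
  imm@[23:0]=0x0 ⇒ $0

call $0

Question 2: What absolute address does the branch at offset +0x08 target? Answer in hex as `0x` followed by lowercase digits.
[08] fe ff ff f4 → 0xfefffff4
  top 8b → 0xfe → goto [J]
  [23:0] imm=16777204 (s24→-12) = $-12
  target = base 0x2620 + off 0x08 + 4 + imm -12 = 0x2620

0x2620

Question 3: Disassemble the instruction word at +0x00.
[00] 5e 00 00 00 → 0x5e000000
  opcode bits[31:24]=0x5e: halt/N

halt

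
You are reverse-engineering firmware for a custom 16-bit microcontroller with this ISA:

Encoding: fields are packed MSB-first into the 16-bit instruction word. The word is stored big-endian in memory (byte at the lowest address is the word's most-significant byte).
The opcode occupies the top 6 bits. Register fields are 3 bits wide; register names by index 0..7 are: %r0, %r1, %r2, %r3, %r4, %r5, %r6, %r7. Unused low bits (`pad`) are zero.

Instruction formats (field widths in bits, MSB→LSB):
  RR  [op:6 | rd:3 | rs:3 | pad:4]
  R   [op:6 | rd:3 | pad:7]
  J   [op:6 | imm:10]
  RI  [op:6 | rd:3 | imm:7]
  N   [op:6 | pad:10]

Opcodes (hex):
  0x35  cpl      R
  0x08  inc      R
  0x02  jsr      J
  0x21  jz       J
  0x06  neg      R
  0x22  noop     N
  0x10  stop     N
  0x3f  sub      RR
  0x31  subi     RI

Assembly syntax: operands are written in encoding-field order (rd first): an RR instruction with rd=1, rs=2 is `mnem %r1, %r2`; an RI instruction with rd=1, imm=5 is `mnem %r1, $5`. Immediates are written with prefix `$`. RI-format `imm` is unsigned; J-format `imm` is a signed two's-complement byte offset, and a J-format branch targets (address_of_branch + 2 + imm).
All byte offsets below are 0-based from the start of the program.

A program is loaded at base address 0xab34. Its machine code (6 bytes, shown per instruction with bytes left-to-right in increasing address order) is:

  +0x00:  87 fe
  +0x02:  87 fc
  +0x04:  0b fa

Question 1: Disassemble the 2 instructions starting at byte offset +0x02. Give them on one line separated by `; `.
@+02  big-endian(87 fc) = 0x87fc
  op=0x87fc>>10=0x21 ⇒ jz (J)
  imm: (w>>0)&0x3ff=0x3fc (s10→-4) → $-4
@+04  big-endian(0b fa) = 0x0bfa
  op=0x0bfa>>10=0x2 ⇒ jsr (J)
  imm: (w>>0)&0x3ff=0x3fa (s10→-6) → $-6

jz $-4; jsr $-6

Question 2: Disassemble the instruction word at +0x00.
@+00  big-endian(87 fe) = 0x87fe
  op=0x87fe>>10=0x21 ⇒ jz (J)
  [9:0] imm=1022 (s10→-2) = $-2

jz $-2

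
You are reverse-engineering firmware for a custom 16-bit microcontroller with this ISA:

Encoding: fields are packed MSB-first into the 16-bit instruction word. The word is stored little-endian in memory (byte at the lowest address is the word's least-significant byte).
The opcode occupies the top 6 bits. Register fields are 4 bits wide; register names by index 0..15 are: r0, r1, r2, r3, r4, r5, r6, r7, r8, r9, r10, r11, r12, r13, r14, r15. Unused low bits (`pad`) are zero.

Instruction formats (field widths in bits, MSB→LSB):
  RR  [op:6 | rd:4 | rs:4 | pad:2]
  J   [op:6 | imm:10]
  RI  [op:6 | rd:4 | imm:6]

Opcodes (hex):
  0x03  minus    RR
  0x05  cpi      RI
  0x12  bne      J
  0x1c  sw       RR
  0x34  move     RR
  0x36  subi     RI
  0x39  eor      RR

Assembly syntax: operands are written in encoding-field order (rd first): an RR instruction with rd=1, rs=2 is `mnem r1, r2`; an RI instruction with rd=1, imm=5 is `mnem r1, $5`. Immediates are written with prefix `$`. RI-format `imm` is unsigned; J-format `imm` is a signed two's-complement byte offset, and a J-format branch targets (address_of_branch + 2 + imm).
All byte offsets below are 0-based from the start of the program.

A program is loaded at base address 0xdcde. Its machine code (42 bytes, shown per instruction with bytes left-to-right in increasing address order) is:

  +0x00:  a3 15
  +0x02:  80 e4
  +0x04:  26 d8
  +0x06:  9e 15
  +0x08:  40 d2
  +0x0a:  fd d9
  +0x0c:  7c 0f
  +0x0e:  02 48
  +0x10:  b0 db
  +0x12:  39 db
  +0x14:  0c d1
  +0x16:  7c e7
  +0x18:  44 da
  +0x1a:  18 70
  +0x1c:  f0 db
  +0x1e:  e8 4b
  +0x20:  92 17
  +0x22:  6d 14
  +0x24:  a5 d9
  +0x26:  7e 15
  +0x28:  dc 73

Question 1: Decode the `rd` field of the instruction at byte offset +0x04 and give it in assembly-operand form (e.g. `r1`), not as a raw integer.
r0

@+04  little-endian(26 d8) = 0xd826
  opcode bits[15:10]=0x36: subi/RI
  [9:6] rd=0 = r0
  [5:0] imm=38 = $38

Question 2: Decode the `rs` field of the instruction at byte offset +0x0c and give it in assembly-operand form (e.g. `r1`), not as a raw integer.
off 0x0c: read 7c 0f as little → 0x0f7c
  op=0x0f7c>>10=0x3 ⇒ minus (RR)
  rd: (w>>6)&0xf=0xd → r13
  rs: (w>>2)&0xf=0xf → r15

r15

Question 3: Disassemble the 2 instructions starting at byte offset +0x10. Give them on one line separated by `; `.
subi r14, $48; subi r12, $57

off 0x10: read b0 db as little → 0xdbb0
  top 6b → 0x36 → subi [RI]
  rd: (w>>6)&0xf=0xe → r14
  imm: (w>>0)&0x3f=0x30 → $48
off 0x12: read 39 db as little → 0xdb39
  top 6b → 0x36 → subi [RI]
  rd: (w>>6)&0xf=0xc → r12
  imm: (w>>0)&0x3f=0x39 → $57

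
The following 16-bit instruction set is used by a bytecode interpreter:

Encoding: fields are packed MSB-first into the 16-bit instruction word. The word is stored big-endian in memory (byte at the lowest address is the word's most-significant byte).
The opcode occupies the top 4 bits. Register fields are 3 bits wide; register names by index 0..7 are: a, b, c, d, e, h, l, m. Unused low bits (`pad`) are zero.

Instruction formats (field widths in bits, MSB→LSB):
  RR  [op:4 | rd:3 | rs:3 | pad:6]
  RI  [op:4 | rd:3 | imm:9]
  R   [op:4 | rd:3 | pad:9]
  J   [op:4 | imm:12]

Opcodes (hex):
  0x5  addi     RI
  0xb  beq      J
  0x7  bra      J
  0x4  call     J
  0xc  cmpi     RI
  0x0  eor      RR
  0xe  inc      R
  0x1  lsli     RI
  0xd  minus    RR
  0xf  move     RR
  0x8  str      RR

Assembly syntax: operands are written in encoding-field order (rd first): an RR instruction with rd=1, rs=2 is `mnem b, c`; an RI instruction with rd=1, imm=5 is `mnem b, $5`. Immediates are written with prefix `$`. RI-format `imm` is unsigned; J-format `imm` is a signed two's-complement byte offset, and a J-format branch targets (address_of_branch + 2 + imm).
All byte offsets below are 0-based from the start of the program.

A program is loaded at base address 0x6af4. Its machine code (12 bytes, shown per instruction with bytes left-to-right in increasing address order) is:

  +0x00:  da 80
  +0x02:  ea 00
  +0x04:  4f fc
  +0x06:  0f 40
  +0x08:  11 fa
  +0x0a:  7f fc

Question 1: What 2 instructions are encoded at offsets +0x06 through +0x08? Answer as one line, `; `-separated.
eor m, h; lsli a, $506

off 0x06: read 0f 40 as big → 0x0f40
  op=0x0f40>>12=0x0 ⇒ eor (RR)
  [11:9] rd=7 = m
  [8:6] rs=5 = h
off 0x08: read 11 fa as big → 0x11fa
  op=0x11fa>>12=0x1 ⇒ lsli (RI)
  [11:9] rd=0 = a
  [8:0] imm=506 = $506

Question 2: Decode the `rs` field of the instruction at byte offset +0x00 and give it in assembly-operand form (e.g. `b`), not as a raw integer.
[00] da 80 → 0xda80
  top 4b → 0xd → minus [RR]
  [11:9] rd=5 = h
  [8:6] rs=2 = c

c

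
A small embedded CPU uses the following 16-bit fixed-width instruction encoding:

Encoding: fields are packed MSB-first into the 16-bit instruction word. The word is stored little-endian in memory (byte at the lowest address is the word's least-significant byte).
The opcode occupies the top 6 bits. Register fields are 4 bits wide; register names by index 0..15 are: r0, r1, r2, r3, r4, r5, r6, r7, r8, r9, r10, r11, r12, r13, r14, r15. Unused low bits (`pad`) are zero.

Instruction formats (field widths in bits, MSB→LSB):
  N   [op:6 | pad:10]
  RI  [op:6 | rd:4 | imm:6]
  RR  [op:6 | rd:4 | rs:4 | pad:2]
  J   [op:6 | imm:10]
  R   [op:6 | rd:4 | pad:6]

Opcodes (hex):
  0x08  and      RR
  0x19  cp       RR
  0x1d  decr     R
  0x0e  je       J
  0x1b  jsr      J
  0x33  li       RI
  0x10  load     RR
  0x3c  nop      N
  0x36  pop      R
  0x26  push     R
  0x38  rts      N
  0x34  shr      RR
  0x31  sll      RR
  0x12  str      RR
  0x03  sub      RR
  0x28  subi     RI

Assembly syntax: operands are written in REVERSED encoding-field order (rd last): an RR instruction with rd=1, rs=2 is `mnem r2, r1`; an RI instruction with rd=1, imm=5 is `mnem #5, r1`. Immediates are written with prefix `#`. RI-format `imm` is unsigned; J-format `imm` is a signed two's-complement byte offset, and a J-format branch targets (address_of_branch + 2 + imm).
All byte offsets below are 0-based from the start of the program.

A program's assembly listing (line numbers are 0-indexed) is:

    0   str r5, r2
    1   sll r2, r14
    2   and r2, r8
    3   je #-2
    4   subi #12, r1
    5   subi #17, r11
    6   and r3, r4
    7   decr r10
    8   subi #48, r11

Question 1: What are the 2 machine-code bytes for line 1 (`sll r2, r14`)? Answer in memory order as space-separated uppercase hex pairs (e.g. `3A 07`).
88 C7

L1: sll op=0x31:6|rd=14:4|rs=2:4|pad=0:2 ⇒ 0xc788 ⇒ little 88 c7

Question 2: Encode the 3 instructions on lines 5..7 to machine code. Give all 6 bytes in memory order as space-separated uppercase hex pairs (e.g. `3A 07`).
L5: subi op=0x28:6|rd=11:4|imm=17:6 ⇒ 0xa2d1 ⇒ little d1 a2
L6: and op=0x8:6|rd=4:4|rs=3:4|pad=0:2 ⇒ 0x210c ⇒ little 0c 21
L7: decr op=0x1d:6|rd=10:4|pad=0:6 ⇒ 0x7680 ⇒ little 80 76

D1 A2 0C 21 80 76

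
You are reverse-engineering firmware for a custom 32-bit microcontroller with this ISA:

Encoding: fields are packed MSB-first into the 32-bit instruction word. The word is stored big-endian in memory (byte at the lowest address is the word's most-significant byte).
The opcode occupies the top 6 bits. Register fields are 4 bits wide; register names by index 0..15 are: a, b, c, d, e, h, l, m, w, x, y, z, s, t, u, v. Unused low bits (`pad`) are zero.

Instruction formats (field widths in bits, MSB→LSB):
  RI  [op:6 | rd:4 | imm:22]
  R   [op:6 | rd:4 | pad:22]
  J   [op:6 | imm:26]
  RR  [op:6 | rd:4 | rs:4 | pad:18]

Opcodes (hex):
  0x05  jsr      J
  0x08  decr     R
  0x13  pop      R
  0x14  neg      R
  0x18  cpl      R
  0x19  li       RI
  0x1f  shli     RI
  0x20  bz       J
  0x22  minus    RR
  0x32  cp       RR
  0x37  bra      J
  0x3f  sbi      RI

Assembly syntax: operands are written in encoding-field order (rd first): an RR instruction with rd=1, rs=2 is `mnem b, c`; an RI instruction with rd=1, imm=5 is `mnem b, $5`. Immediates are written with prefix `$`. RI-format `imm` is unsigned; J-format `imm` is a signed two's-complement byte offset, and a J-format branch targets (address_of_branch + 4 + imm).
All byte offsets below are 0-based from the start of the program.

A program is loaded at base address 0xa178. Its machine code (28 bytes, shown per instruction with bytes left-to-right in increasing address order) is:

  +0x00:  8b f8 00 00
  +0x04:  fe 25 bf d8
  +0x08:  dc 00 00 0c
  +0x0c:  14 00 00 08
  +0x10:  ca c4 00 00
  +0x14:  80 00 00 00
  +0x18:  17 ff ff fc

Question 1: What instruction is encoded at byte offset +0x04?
sbi w, $2473944

+0x04: fe 25 bf d8 ⇒ word 0xfe25bfd8 (big)
  top 6b → 0x3f → sbi [RI]
  rd@[25:22]=0x8 ⇒ w
  imm@[21:0]=0x25bfd8 ⇒ $2473944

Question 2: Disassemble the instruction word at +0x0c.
jsr $8

[0c] 14 00 00 08 → 0x14000008
  op=0x14000008>>26=0x5 ⇒ jsr (J)
  [25:0] imm=8 = $8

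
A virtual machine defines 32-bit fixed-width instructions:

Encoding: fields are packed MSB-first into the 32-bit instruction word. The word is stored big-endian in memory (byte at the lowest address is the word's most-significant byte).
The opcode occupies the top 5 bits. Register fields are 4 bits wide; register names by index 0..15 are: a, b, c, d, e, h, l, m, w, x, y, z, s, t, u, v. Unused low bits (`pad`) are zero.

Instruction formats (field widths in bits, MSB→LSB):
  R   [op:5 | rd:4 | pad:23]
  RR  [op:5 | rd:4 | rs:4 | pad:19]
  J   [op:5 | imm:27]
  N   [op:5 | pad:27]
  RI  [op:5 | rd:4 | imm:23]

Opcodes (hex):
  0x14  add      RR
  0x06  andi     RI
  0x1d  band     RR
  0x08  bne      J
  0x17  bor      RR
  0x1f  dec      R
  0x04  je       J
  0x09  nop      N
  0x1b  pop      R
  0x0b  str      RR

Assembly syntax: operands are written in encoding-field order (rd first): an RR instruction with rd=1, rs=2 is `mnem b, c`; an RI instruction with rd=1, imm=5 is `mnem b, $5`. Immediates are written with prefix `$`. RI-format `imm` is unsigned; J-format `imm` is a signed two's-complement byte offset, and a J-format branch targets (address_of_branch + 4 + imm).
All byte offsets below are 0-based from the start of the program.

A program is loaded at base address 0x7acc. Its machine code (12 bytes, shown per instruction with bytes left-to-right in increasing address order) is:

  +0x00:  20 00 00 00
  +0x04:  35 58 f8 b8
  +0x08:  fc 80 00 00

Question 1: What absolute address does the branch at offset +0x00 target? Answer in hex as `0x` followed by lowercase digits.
+0x00: 20 00 00 00 ⇒ word 0x20000000 (big)
  opcode bits[31:27]=0x4: je/J
  [26:0] imm=0 = $0
  target = base 0x7acc + off 0x00 + 4 + imm 0 = 0x7ad0

0x7ad0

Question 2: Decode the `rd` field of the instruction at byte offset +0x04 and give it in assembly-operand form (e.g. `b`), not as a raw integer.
[04] 35 58 f8 b8 → 0x3558f8b8
  top 5b → 0x6 → andi [RI]
  [26:23] rd=10 = y
  [22:0] imm=5830840 = $5830840

y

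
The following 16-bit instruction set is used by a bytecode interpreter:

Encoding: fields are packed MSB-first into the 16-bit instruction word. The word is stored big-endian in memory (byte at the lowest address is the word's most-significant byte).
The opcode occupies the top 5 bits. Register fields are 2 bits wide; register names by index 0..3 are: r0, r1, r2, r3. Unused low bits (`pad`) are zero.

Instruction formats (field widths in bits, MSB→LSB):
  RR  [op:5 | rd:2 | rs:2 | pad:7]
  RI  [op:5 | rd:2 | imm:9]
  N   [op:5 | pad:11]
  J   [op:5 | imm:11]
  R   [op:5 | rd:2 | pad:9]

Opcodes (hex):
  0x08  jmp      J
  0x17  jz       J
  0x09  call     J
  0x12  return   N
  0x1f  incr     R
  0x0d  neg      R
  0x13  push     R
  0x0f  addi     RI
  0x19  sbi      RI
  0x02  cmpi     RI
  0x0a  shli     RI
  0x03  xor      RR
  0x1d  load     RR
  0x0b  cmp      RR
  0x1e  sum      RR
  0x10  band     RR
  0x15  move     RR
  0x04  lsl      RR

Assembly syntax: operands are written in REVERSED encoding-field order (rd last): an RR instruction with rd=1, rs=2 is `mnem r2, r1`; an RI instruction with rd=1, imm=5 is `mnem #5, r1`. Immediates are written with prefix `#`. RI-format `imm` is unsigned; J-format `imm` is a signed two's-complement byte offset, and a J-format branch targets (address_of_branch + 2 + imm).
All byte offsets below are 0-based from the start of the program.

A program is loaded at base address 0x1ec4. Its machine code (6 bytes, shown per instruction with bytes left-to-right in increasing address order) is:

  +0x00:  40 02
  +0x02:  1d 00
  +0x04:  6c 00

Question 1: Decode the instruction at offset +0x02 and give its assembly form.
xor r2, r2

[02] 1d 00 → 0x1d00
  opcode bits[15:11]=0x3: xor/RR
  [10:9] rd=2 = r2
  [8:7] rs=2 = r2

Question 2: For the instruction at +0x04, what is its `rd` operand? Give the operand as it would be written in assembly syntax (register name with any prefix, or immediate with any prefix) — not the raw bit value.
@+04  big-endian(6c 00) = 0x6c00
  opcode bits[15:11]=0xd: neg/R
  rd: (w>>9)&0x3=0x2 → r2

r2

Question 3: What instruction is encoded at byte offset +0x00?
jmp #2

off 0x00: read 40 02 as big → 0x4002
  op=0x4002>>11=0x8 ⇒ jmp (J)
  imm: (w>>0)&0x7ff=0x2 → #2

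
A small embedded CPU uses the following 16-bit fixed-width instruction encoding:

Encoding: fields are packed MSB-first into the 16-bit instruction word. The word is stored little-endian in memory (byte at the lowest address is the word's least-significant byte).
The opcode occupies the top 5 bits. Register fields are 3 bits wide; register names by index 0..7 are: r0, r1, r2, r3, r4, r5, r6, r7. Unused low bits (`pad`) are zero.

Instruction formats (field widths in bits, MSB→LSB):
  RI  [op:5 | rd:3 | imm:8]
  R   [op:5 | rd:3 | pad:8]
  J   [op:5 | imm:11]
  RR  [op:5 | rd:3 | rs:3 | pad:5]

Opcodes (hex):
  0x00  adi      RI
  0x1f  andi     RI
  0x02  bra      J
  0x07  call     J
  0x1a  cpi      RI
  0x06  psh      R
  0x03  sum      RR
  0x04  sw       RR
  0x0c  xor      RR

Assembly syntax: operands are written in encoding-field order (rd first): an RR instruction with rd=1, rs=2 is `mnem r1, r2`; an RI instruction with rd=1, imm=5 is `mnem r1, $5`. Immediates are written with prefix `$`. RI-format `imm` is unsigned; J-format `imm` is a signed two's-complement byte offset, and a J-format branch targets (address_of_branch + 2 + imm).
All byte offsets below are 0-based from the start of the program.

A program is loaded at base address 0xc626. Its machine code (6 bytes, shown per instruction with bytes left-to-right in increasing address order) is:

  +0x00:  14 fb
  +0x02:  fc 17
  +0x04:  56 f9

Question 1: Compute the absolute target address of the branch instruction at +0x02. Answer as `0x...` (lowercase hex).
+0x02: fc 17 ⇒ word 0x17fc (little)
  opcode bits[15:11]=0x2: bra/J
  imm: (w>>0)&0x7ff=0x7fc (s11→-4) → $-4
  target = base 0xc626 + off 0x02 + 2 + imm -4 = 0xc626

0xc626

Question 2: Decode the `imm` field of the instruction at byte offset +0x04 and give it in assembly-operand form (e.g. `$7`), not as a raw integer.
$86

[04] 56 f9 → 0xf956
  opcode bits[15:11]=0x1f: andi/RI
  rd@[10:8]=0x1 ⇒ r1
  imm@[7:0]=0x56 ⇒ $86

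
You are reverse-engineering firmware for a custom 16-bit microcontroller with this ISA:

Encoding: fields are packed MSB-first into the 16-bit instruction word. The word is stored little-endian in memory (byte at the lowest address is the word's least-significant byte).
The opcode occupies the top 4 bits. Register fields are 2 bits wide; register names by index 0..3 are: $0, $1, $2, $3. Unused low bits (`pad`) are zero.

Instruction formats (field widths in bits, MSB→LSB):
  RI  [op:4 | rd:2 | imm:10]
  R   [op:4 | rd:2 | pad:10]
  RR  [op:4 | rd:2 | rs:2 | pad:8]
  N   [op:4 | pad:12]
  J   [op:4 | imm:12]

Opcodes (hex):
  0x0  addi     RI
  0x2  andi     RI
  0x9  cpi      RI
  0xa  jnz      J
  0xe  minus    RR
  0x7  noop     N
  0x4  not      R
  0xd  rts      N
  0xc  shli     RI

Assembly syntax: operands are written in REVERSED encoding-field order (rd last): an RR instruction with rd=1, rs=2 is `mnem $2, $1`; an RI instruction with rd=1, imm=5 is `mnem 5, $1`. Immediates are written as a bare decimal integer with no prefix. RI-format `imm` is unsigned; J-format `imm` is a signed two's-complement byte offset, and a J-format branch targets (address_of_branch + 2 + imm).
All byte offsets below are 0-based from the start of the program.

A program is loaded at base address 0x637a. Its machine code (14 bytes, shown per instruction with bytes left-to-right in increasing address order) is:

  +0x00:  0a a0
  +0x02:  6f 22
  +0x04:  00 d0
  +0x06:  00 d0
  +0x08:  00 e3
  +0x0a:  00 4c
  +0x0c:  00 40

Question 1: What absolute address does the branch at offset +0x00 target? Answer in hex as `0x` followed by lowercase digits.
+0x00: 0a a0 ⇒ word 0xa00a (little)
  opcode bits[15:12]=0xa: jnz/J
  imm@[11:0]=0xa ⇒ 10
  target = base 0x637a + off 0x00 + 2 + imm 10 = 0x6386

0x6386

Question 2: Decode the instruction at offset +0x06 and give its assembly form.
@+06  little-endian(00 d0) = 0xd000
  op=0xd000>>12=0xd ⇒ rts (N)

rts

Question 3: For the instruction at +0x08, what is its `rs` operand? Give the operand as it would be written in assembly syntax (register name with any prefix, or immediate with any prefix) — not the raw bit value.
$3

@+08  little-endian(00 e3) = 0xe300
  op=0xe300>>12=0xe ⇒ minus (RR)
  rd: (w>>10)&0x3=0x0 → $0
  rs: (w>>8)&0x3=0x3 → $3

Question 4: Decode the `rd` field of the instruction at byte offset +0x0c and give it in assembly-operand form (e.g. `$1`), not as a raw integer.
$0

+0x0c: 00 40 ⇒ word 0x4000 (little)
  opcode bits[15:12]=0x4: not/R
  rd: (w>>10)&0x3=0x0 → $0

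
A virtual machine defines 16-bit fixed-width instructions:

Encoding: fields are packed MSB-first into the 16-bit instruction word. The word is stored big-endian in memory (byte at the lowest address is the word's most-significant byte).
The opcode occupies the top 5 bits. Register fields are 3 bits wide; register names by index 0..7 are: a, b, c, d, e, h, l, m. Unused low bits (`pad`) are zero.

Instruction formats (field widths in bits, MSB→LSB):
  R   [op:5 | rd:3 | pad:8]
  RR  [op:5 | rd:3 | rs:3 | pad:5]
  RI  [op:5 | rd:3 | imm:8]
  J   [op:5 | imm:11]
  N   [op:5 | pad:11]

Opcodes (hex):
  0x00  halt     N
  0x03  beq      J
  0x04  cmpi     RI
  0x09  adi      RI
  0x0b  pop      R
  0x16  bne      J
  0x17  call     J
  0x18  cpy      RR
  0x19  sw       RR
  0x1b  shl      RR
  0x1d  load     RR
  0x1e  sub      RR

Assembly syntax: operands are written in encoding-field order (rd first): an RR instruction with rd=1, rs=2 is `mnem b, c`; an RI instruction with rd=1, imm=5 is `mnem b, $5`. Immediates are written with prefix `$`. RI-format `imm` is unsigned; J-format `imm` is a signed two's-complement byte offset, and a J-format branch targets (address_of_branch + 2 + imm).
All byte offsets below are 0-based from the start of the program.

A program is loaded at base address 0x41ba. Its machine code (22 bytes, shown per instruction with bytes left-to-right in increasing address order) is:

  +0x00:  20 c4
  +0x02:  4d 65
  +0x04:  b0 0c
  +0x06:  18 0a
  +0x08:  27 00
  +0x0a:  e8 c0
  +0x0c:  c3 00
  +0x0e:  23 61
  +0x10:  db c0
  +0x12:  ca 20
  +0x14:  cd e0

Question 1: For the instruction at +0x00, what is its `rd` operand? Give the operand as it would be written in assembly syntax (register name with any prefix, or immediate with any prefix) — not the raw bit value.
@+00  big-endian(20 c4) = 0x20c4
  op=0x20c4>>11=0x4 ⇒ cmpi (RI)
  rd: (w>>8)&0x7=0x0 → a
  imm: (w>>0)&0xff=0xc4 → $196

a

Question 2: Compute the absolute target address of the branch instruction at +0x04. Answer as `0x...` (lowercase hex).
off 0x04: read b0 0c as big → 0xb00c
  op=0xb00c>>11=0x16 ⇒ bne (J)
  [10:0] imm=12 = $12
  target = base 0x41ba + off 0x04 + 2 + imm 12 = 0x41cc

0x41cc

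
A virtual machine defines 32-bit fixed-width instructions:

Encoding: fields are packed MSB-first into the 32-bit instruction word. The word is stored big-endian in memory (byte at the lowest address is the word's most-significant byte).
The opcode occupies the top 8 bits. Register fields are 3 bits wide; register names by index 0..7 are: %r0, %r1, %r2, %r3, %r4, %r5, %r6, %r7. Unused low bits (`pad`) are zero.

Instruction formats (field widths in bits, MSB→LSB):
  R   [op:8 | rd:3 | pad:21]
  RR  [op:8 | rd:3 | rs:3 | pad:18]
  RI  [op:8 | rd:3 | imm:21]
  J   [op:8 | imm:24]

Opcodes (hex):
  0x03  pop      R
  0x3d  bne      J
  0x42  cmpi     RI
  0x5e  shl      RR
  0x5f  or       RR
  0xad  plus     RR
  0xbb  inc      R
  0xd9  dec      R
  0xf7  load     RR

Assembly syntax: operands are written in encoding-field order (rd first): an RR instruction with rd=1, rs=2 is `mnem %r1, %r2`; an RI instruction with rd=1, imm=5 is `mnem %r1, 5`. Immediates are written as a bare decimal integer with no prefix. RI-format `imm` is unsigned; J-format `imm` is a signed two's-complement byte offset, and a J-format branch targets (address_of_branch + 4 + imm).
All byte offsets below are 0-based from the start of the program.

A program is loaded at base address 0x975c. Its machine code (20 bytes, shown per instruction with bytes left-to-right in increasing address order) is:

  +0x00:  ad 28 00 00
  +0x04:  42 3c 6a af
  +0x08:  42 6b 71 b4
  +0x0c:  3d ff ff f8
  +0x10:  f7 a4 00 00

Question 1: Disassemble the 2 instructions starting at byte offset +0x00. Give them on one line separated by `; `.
plus %r1, %r2; cmpi %r1, 1862319

@+00  big-endian(ad 28 00 00) = 0xad280000
  opcode bits[31:24]=0xad: plus/RR
  [23:21] rd=1 = %r1
  [20:18] rs=2 = %r2
@+04  big-endian(42 3c 6a af) = 0x423c6aaf
  opcode bits[31:24]=0x42: cmpi/RI
  [23:21] rd=1 = %r1
  [20:0] imm=1862319 = 1862319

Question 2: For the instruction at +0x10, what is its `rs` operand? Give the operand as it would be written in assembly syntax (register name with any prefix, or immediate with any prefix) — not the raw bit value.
%r1

@+10  big-endian(f7 a4 00 00) = 0xf7a40000
  op=0xf7a40000>>24=0xf7 ⇒ load (RR)
  [23:21] rd=5 = %r5
  [20:18] rs=1 = %r1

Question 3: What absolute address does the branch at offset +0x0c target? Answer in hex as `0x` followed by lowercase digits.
0x9764

@+0c  big-endian(3d ff ff f8) = 0x3dfffff8
  opcode bits[31:24]=0x3d: bne/J
  [23:0] imm=16777208 (s24→-8) = -8
  target = base 0x975c + off 0x0c + 4 + imm -8 = 0x9764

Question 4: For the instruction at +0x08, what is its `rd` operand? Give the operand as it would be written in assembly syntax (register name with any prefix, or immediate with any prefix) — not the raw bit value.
%r3

off 0x08: read 42 6b 71 b4 as big → 0x426b71b4
  top 8b → 0x42 → cmpi [RI]
  rd@[23:21]=0x3 ⇒ %r3
  imm@[20:0]=0xb71b4 ⇒ 750004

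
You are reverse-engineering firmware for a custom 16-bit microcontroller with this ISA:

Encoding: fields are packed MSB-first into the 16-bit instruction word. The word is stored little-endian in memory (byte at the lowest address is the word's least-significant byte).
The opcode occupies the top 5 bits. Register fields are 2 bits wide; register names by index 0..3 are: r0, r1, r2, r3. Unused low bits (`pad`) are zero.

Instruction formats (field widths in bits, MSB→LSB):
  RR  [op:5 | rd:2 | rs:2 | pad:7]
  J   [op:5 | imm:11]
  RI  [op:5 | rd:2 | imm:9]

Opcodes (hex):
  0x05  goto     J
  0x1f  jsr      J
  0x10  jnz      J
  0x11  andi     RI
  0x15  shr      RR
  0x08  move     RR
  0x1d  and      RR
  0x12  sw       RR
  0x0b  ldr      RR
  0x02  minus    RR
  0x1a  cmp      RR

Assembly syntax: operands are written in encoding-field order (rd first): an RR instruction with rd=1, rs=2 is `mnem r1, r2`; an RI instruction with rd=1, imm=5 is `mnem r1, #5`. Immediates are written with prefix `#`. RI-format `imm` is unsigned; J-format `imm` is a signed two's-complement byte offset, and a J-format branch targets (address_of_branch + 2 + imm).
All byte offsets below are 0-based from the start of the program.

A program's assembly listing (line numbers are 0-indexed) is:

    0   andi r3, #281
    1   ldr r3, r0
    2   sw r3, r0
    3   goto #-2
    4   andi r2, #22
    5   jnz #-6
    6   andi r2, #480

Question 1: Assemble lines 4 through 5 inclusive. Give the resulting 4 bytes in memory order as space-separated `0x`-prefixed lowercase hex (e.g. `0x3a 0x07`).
0x16 0x8c 0xfa 0x87

4. andi fields op=0x11:5|rd=2:2|imm=22:9 → word 8c16h → 16 8c
5. jnz fields op=0x10:5|imm=-6:11 → word 87fah → fa 87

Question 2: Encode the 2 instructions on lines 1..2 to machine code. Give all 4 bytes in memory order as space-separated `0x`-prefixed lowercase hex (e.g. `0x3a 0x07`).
0x00 0x5e 0x00 0x96

L1: ldr op=0xb:5|rd=3:2|rs=0:2|pad=0:7 ⇒ 0x5e00 ⇒ little 00 5e
L2: sw op=0x12:5|rd=3:2|rs=0:2|pad=0:7 ⇒ 0x9600 ⇒ little 00 96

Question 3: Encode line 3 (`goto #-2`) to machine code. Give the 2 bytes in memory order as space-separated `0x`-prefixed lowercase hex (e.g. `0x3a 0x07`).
L3: goto op=0x5:5|imm=-2:11 ⇒ 0x2ffe ⇒ little fe 2f

0xfe 0x2f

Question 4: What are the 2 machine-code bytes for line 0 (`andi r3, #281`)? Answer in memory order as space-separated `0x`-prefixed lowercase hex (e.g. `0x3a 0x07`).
0x19 0x8f

L0: andi op=0x11:5|rd=3:2|imm=281:9 ⇒ 0x8f19 ⇒ little 19 8f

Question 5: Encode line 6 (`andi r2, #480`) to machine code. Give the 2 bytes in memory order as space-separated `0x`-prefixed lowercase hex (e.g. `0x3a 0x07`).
0xe0 0x8d

6. andi fields op=0x11:5|rd=2:2|imm=480:9 → word 8de0h → e0 8d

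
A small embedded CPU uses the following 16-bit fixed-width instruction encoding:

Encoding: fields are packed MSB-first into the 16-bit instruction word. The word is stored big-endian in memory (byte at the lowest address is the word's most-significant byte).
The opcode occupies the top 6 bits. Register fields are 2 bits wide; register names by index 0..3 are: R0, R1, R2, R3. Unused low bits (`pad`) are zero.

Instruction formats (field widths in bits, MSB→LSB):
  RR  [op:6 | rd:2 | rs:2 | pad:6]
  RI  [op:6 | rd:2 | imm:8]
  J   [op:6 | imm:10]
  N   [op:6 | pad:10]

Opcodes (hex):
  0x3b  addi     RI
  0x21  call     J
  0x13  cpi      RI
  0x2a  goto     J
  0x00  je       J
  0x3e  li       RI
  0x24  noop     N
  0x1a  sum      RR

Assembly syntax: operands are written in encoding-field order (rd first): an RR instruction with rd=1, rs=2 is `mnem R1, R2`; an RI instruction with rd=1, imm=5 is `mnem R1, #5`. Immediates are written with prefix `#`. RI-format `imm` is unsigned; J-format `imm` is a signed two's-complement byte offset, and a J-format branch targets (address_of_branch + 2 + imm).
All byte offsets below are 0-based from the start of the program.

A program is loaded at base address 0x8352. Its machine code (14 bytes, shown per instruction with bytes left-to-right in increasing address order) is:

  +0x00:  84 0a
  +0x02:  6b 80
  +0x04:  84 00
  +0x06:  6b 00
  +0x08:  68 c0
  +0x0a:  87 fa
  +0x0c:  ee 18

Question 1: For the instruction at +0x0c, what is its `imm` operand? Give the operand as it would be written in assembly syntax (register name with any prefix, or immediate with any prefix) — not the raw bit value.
#24

off 0x0c: read ee 18 as big → 0xee18
  opcode bits[15:10]=0x3b: addi/RI
  rd: (w>>8)&0x3=0x2 → R2
  imm: (w>>0)&0xff=0x18 → #24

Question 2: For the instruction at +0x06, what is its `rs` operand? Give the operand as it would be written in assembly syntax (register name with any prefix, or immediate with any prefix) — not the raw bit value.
R0

+0x06: 6b 00 ⇒ word 0x6b00 (big)
  top 6b → 0x1a → sum [RR]
  [9:8] rd=3 = R3
  [7:6] rs=0 = R0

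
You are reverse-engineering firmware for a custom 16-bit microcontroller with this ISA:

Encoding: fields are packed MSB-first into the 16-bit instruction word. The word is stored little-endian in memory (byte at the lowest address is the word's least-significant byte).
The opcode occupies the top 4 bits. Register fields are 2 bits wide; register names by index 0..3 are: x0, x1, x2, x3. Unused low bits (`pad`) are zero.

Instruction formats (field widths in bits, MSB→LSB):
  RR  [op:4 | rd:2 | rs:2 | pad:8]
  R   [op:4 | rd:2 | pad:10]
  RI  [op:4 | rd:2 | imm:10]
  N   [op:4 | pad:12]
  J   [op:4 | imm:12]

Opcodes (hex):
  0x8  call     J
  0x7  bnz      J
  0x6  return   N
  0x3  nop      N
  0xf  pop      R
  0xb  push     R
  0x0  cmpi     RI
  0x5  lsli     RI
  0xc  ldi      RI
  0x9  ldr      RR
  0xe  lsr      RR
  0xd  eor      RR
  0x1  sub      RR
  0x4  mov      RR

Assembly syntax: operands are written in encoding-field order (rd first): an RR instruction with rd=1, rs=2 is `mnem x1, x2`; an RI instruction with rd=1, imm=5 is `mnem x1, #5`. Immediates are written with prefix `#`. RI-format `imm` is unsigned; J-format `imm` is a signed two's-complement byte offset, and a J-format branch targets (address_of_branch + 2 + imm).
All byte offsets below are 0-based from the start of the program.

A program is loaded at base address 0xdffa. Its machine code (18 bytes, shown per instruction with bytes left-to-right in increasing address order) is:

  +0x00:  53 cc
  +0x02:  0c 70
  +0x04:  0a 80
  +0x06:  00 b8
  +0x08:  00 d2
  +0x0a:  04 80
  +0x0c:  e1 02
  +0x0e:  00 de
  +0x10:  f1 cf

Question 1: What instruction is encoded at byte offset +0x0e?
eor x3, x2

+0x0e: 00 de ⇒ word 0xde00 (little)
  top 4b → 0xd → eor [RR]
  rd@[11:10]=0x3 ⇒ x3
  rs@[9:8]=0x2 ⇒ x2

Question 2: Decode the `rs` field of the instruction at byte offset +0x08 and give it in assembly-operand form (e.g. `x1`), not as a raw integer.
x2

off 0x08: read 00 d2 as little → 0xd200
  top 4b → 0xd → eor [RR]
  rd: (w>>10)&0x3=0x0 → x0
  rs: (w>>8)&0x3=0x2 → x2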